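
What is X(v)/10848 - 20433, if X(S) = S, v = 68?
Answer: -55414279/2712 ≈ -20433.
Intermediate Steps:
X(v)/10848 - 20433 = 68/10848 - 20433 = 68*(1/10848) - 20433 = 17/2712 - 20433 = -55414279/2712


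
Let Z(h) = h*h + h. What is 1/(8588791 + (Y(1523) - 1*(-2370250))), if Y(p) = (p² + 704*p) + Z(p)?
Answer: 1/16671814 ≈ 5.9982e-8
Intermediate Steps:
Z(h) = h + h² (Z(h) = h² + h = h + h²)
Y(p) = p² + 704*p + p*(1 + p) (Y(p) = (p² + 704*p) + p*(1 + p) = p² + 704*p + p*(1 + p))
1/(8588791 + (Y(1523) - 1*(-2370250))) = 1/(8588791 + (1523*(705 + 2*1523) - 1*(-2370250))) = 1/(8588791 + (1523*(705 + 3046) + 2370250)) = 1/(8588791 + (1523*3751 + 2370250)) = 1/(8588791 + (5712773 + 2370250)) = 1/(8588791 + 8083023) = 1/16671814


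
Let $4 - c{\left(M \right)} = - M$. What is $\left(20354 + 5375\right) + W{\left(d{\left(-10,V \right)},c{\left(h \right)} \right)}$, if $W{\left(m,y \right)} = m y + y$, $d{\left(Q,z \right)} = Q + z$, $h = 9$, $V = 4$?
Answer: $25664$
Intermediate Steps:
$c{\left(M \right)} = 4 + M$ ($c{\left(M \right)} = 4 - - M = 4 + M$)
$W{\left(m,y \right)} = y + m y$
$\left(20354 + 5375\right) + W{\left(d{\left(-10,V \right)},c{\left(h \right)} \right)} = \left(20354 + 5375\right) + \left(4 + 9\right) \left(1 + \left(-10 + 4\right)\right) = 25729 + 13 \left(1 - 6\right) = 25729 + 13 \left(-5\right) = 25729 - 65 = 25664$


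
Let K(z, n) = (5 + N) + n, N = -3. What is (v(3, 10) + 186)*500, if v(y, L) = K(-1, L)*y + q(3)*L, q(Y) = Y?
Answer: 126000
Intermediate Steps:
K(z, n) = 2 + n (K(z, n) = (5 - 3) + n = 2 + n)
v(y, L) = 3*L + y*(2 + L) (v(y, L) = (2 + L)*y + 3*L = y*(2 + L) + 3*L = 3*L + y*(2 + L))
(v(3, 10) + 186)*500 = ((3*10 + 3*(2 + 10)) + 186)*500 = ((30 + 3*12) + 186)*500 = ((30 + 36) + 186)*500 = (66 + 186)*500 = 252*500 = 126000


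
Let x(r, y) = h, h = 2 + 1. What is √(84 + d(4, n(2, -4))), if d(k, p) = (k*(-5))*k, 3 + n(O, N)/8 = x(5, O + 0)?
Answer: 2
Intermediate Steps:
h = 3
x(r, y) = 3
n(O, N) = 0 (n(O, N) = -24 + 8*3 = -24 + 24 = 0)
d(k, p) = -5*k² (d(k, p) = (-5*k)*k = -5*k²)
√(84 + d(4, n(2, -4))) = √(84 - 5*4²) = √(84 - 5*16) = √(84 - 80) = √4 = 2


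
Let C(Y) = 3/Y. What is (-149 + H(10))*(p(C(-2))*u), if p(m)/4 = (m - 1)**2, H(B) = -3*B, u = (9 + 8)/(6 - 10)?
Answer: 76075/4 ≈ 19019.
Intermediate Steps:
u = -17/4 (u = 17/(-4) = 17*(-1/4) = -17/4 ≈ -4.2500)
p(m) = 4*(-1 + m)**2 (p(m) = 4*(m - 1)**2 = 4*(-1 + m)**2)
(-149 + H(10))*(p(C(-2))*u) = (-149 - 3*10)*((4*(-1 + 3/(-2))**2)*(-17/4)) = (-149 - 30)*((4*(-1 + 3*(-1/2))**2)*(-17/4)) = -179*4*(-1 - 3/2)**2*(-17)/4 = -179*4*(-5/2)**2*(-17)/4 = -179*4*(25/4)*(-17)/4 = -4475*(-17)/4 = -179*(-425/4) = 76075/4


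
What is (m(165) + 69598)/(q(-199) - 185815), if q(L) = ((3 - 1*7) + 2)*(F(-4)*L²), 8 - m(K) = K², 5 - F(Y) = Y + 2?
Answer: -14127/246743 ≈ -0.057254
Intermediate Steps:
F(Y) = 3 - Y (F(Y) = 5 - (Y + 2) = 5 - (2 + Y) = 5 + (-2 - Y) = 3 - Y)
m(K) = 8 - K²
q(L) = -14*L² (q(L) = ((3 - 1*7) + 2)*((3 - 1*(-4))*L²) = ((3 - 7) + 2)*((3 + 4)*L²) = (-4 + 2)*(7*L²) = -14*L²)
(m(165) + 69598)/(q(-199) - 185815) = ((8 - 1*165²) + 69598)/(-14*(-199)² - 185815) = ((8 - 1*27225) + 69598)/(-14*39601 - 185815) = ((8 - 27225) + 69598)/(-554414 - 185815) = (-27217 + 69598)/(-740229) = 42381*(-1/740229) = -14127/246743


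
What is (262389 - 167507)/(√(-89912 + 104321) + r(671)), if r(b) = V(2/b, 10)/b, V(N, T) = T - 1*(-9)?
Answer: -604825309/3243761104 + 64079649843*√1601/3243761104 ≈ 790.25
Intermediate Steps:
V(N, T) = 9 + T (V(N, T) = T + 9 = 9 + T)
r(b) = 19/b (r(b) = (9 + 10)/b = 19/b)
(262389 - 167507)/(√(-89912 + 104321) + r(671)) = (262389 - 167507)/(√(-89912 + 104321) + 19/671) = 94882/(√14409 + 19*(1/671)) = 94882/(3*√1601 + 19/671) = 94882/(19/671 + 3*√1601)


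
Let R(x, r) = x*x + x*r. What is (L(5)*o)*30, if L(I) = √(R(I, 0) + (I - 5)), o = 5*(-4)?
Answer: -3000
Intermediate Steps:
o = -20
R(x, r) = x² + r*x
L(I) = √(-5 + I + I²) (L(I) = √(I*(0 + I) + (I - 5)) = √(I*I + (-5 + I)) = √(I² + (-5 + I)) = √(-5 + I + I²))
(L(5)*o)*30 = (√(-5 + 5 + 5²)*(-20))*30 = (√(-5 + 5 + 25)*(-20))*30 = (√25*(-20))*30 = (5*(-20))*30 = -100*30 = -3000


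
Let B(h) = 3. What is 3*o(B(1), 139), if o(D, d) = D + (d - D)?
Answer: 417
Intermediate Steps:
o(D, d) = d
3*o(B(1), 139) = 3*139 = 417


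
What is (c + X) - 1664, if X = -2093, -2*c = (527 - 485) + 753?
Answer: -8309/2 ≈ -4154.5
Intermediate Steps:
c = -795/2 (c = -((527 - 485) + 753)/2 = -(42 + 753)/2 = -½*795 = -795/2 ≈ -397.50)
(c + X) - 1664 = (-795/2 - 2093) - 1664 = -4981/2 - 1664 = -8309/2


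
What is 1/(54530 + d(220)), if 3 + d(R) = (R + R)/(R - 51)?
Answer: 169/9215503 ≈ 1.8339e-5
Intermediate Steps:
d(R) = -3 + 2*R/(-51 + R) (d(R) = -3 + (R + R)/(R - 51) = -3 + (2*R)/(-51 + R) = -3 + 2*R/(-51 + R))
1/(54530 + d(220)) = 1/(54530 + (153 - 1*220)/(-51 + 220)) = 1/(54530 + (153 - 220)/169) = 1/(54530 + (1/169)*(-67)) = 1/(54530 - 67/169) = 1/(9215503/169) = 169/9215503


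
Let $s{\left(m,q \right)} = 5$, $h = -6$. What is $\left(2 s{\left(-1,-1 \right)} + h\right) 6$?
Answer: $24$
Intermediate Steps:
$\left(2 s{\left(-1,-1 \right)} + h\right) 6 = \left(2 \cdot 5 - 6\right) 6 = \left(10 - 6\right) 6 = 4 \cdot 6 = 24$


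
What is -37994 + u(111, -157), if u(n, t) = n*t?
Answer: -55421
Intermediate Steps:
-37994 + u(111, -157) = -37994 + 111*(-157) = -37994 - 17427 = -55421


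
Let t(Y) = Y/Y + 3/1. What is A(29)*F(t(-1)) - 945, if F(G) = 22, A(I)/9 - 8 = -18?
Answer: -2925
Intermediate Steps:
t(Y) = 4 (t(Y) = 1 + 3*1 = 1 + 3 = 4)
A(I) = -90 (A(I) = 72 + 9*(-18) = 72 - 162 = -90)
A(29)*F(t(-1)) - 945 = -90*22 - 945 = -1980 - 945 = -2925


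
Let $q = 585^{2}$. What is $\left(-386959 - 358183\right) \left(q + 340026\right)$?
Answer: $-508373874642$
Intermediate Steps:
$q = 342225$
$\left(-386959 - 358183\right) \left(q + 340026\right) = \left(-386959 - 358183\right) \left(342225 + 340026\right) = \left(-745142\right) 682251 = -508373874642$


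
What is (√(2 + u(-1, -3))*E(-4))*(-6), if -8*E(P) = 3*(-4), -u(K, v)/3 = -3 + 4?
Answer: -9*I ≈ -9.0*I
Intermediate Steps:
u(K, v) = -3 (u(K, v) = -3*(-3 + 4) = -3*1 = -3)
E(P) = 3/2 (E(P) = -3*(-4)/8 = -⅛*(-12) = 3/2)
(√(2 + u(-1, -3))*E(-4))*(-6) = (√(2 - 3)*(3/2))*(-6) = (√(-1)*(3/2))*(-6) = (I*(3/2))*(-6) = (3*I/2)*(-6) = -9*I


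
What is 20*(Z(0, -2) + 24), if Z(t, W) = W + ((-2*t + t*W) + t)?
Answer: 440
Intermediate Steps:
Z(t, W) = W - t + W*t (Z(t, W) = W + ((-2*t + W*t) + t) = W + (-t + W*t) = W - t + W*t)
20*(Z(0, -2) + 24) = 20*((-2 - 1*0 - 2*0) + 24) = 20*((-2 + 0 + 0) + 24) = 20*(-2 + 24) = 20*22 = 440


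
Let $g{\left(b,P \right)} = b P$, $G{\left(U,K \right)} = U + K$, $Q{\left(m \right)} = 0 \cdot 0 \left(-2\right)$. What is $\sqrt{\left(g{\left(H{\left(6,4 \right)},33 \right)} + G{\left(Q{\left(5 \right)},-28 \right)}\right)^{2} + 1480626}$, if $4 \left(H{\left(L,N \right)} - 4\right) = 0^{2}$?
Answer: $\sqrt{1491442} \approx 1221.2$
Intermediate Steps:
$Q{\left(m \right)} = 0$ ($Q{\left(m \right)} = 0 \left(-2\right) = 0$)
$G{\left(U,K \right)} = K + U$
$H{\left(L,N \right)} = 4$ ($H{\left(L,N \right)} = 4 + \frac{0^{2}}{4} = 4 + \frac{1}{4} \cdot 0 = 4 + 0 = 4$)
$g{\left(b,P \right)} = P b$
$\sqrt{\left(g{\left(H{\left(6,4 \right)},33 \right)} + G{\left(Q{\left(5 \right)},-28 \right)}\right)^{2} + 1480626} = \sqrt{\left(33 \cdot 4 + \left(-28 + 0\right)\right)^{2} + 1480626} = \sqrt{\left(132 - 28\right)^{2} + 1480626} = \sqrt{104^{2} + 1480626} = \sqrt{10816 + 1480626} = \sqrt{1491442}$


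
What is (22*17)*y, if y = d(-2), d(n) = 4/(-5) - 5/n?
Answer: 3179/5 ≈ 635.80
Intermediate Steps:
d(n) = -⅘ - 5/n (d(n) = 4*(-⅕) - 5/n = -⅘ - 5/n)
y = 17/10 (y = -⅘ - 5/(-2) = -⅘ - 5*(-½) = -⅘ + 5/2 = 17/10 ≈ 1.7000)
(22*17)*y = (22*17)*(17/10) = 374*(17/10) = 3179/5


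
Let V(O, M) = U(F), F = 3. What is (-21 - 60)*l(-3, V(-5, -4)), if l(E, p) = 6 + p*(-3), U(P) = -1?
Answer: -729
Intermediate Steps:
V(O, M) = -1
l(E, p) = 6 - 3*p
(-21 - 60)*l(-3, V(-5, -4)) = (-21 - 60)*(6 - 3*(-1)) = -81*(6 + 3) = -81*9 = -729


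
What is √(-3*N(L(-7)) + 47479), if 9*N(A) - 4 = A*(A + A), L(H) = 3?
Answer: √427245/3 ≈ 217.88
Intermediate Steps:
N(A) = 4/9 + 2*A²/9 (N(A) = 4/9 + (A*(A + A))/9 = 4/9 + (A*(2*A))/9 = 4/9 + (2*A²)/9 = 4/9 + 2*A²/9)
√(-3*N(L(-7)) + 47479) = √(-3*(4/9 + (2/9)*3²) + 47479) = √(-3*(4/9 + (2/9)*9) + 47479) = √(-3*(4/9 + 2) + 47479) = √(-3*22/9 + 47479) = √(-22/3 + 47479) = √(142415/3) = √427245/3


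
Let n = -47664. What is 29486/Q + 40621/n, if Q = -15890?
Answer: -1025444197/378690480 ≈ -2.7079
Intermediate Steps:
29486/Q + 40621/n = 29486/(-15890) + 40621/(-47664) = 29486*(-1/15890) + 40621*(-1/47664) = -14743/7945 - 40621/47664 = -1025444197/378690480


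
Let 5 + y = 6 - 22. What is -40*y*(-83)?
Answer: -69720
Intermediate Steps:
y = -21 (y = -5 + (6 - 22) = -5 - 16 = -21)
-40*y*(-83) = -40*(-21)*(-83) = 840*(-83) = -69720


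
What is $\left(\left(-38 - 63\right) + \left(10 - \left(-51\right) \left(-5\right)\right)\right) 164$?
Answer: $-56744$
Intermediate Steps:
$\left(\left(-38 - 63\right) + \left(10 - \left(-51\right) \left(-5\right)\right)\right) 164 = \left(\left(-38 - 63\right) + \left(10 - 255\right)\right) 164 = \left(-101 + \left(10 - 255\right)\right) 164 = \left(-101 - 245\right) 164 = \left(-346\right) 164 = -56744$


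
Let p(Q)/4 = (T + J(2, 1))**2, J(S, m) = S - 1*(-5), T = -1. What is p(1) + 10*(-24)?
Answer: -96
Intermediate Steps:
J(S, m) = 5 + S (J(S, m) = S + 5 = 5 + S)
p(Q) = 144 (p(Q) = 4*(-1 + (5 + 2))**2 = 4*(-1 + 7)**2 = 4*6**2 = 4*36 = 144)
p(1) + 10*(-24) = 144 + 10*(-24) = 144 - 240 = -96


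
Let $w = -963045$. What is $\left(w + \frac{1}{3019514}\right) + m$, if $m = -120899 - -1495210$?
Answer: $\frac{1241823444725}{3019514} \approx 4.1127 \cdot 10^{5}$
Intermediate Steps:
$m = 1374311$ ($m = -120899 + 1495210 = 1374311$)
$\left(w + \frac{1}{3019514}\right) + m = \left(-963045 + \frac{1}{3019514}\right) + 1374311 = - \frac{2907927860129}{3019514} + 1374311 = \frac{1241823444725}{3019514}$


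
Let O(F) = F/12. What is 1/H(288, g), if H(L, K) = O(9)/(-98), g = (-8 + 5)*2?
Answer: -392/3 ≈ -130.67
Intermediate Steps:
g = -6 (g = -3*2 = -6)
O(F) = F/12 (O(F) = F*(1/12) = F/12)
H(L, K) = -3/392 (H(L, K) = ((1/12)*9)/(-98) = (3/4)*(-1/98) = -3/392)
1/H(288, g) = 1/(-3/392) = -392/3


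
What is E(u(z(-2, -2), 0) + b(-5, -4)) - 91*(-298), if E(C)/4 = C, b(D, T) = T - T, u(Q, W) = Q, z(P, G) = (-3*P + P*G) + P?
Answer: 27150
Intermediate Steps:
z(P, G) = -2*P + G*P (z(P, G) = (-3*P + G*P) + P = -2*P + G*P)
b(D, T) = 0
E(C) = 4*C
E(u(z(-2, -2), 0) + b(-5, -4)) - 91*(-298) = 4*(-2*(-2 - 2) + 0) - 91*(-298) = 4*(-2*(-4) + 0) + 27118 = 4*(8 + 0) + 27118 = 4*8 + 27118 = 32 + 27118 = 27150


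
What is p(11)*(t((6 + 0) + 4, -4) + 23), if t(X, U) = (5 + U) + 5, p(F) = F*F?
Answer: 3509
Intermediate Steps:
p(F) = F²
t(X, U) = 10 + U
p(11)*(t((6 + 0) + 4, -4) + 23) = 11²*((10 - 4) + 23) = 121*(6 + 23) = 121*29 = 3509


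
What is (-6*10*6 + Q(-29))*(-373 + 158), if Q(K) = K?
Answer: 83635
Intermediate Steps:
(-6*10*6 + Q(-29))*(-373 + 158) = (-6*10*6 - 29)*(-373 + 158) = (-60*6 - 29)*(-215) = (-360 - 29)*(-215) = -389*(-215) = 83635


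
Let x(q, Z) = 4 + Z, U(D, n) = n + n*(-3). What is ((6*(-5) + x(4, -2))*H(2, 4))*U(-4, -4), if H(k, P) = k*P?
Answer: -1792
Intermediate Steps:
H(k, P) = P*k
U(D, n) = -2*n (U(D, n) = n - 3*n = -2*n)
((6*(-5) + x(4, -2))*H(2, 4))*U(-4, -4) = ((6*(-5) + (4 - 2))*(4*2))*(-2*(-4)) = ((-30 + 2)*8)*8 = -28*8*8 = -224*8 = -1792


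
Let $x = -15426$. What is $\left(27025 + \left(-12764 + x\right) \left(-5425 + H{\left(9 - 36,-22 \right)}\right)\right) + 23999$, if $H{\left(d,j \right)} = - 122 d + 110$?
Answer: $57023014$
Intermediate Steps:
$H{\left(d,j \right)} = 110 - 122 d$
$\left(27025 + \left(-12764 + x\right) \left(-5425 + H{\left(9 - 36,-22 \right)}\right)\right) + 23999 = \left(27025 + \left(-12764 - 15426\right) \left(-5425 - \left(-110 + 122 \left(9 - 36\right)\right)\right)\right) + 23999 = \left(27025 - 28190 \left(-5425 - \left(-110 + 122 \left(9 - 36\right)\right)\right)\right) + 23999 = \left(27025 - 28190 \left(-5425 + \left(110 - -3294\right)\right)\right) + 23999 = \left(27025 - 28190 \left(-5425 + \left(110 + 3294\right)\right)\right) + 23999 = \left(27025 - 28190 \left(-5425 + 3404\right)\right) + 23999 = \left(27025 - -56971990\right) + 23999 = \left(27025 + 56971990\right) + 23999 = 56999015 + 23999 = 57023014$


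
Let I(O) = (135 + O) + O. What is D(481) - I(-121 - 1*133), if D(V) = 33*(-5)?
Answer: 208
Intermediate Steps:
D(V) = -165
I(O) = 135 + 2*O
D(481) - I(-121 - 1*133) = -165 - (135 + 2*(-121 - 1*133)) = -165 - (135 + 2*(-121 - 133)) = -165 - (135 + 2*(-254)) = -165 - (135 - 508) = -165 - 1*(-373) = -165 + 373 = 208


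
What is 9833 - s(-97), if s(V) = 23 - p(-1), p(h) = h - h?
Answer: 9810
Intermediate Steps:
p(h) = 0
s(V) = 23 (s(V) = 23 - 1*0 = 23 + 0 = 23)
9833 - s(-97) = 9833 - 1*23 = 9833 - 23 = 9810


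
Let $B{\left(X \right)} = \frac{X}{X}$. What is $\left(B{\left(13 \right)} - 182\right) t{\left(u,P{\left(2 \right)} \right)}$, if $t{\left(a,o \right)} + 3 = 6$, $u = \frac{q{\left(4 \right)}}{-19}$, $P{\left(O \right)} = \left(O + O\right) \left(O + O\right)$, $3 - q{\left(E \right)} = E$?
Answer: $-543$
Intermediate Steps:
$q{\left(E \right)} = 3 - E$
$P{\left(O \right)} = 4 O^{2}$ ($P{\left(O \right)} = 2 O 2 O = 4 O^{2}$)
$u = \frac{1}{19}$ ($u = \frac{3 - 4}{-19} = \left(3 - 4\right) \left(- \frac{1}{19}\right) = \left(-1\right) \left(- \frac{1}{19}\right) = \frac{1}{19} \approx 0.052632$)
$B{\left(X \right)} = 1$
$t{\left(a,o \right)} = 3$ ($t{\left(a,o \right)} = -3 + 6 = 3$)
$\left(B{\left(13 \right)} - 182\right) t{\left(u,P{\left(2 \right)} \right)} = \left(1 - 182\right) 3 = \left(-181\right) 3 = -543$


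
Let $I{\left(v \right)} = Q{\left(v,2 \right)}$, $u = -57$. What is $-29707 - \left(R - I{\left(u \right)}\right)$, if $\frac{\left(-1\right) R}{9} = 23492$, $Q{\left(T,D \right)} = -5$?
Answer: $181716$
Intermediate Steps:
$R = -211428$ ($R = \left(-9\right) 23492 = -211428$)
$I{\left(v \right)} = -5$
$-29707 - \left(R - I{\left(u \right)}\right) = -29707 - \left(-211428 - -5\right) = -29707 - \left(-211428 + 5\right) = -29707 - -211423 = -29707 + 211423 = 181716$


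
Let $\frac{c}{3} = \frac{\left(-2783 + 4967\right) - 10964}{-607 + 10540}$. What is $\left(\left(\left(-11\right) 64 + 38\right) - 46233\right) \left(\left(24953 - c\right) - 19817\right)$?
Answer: $- \frac{797943150324}{3311} \approx -2.41 \cdot 10^{8}$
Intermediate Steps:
$c = - \frac{8780}{3311}$ ($c = 3 \frac{\left(-2783 + 4967\right) - 10964}{-607 + 10540} = 3 \frac{2184 - 10964}{9933} = 3 \left(\left(-8780\right) \frac{1}{9933}\right) = 3 \left(- \frac{8780}{9933}\right) = - \frac{8780}{3311} \approx -2.6518$)
$\left(\left(\left(-11\right) 64 + 38\right) - 46233\right) \left(\left(24953 - c\right) - 19817\right) = \left(\left(\left(-11\right) 64 + 38\right) - 46233\right) \left(\left(24953 - - \frac{8780}{3311}\right) - 19817\right) = \left(\left(-704 + 38\right) - 46233\right) \left(\left(24953 + \frac{8780}{3311}\right) - 19817\right) = \left(-666 - 46233\right) \left(\frac{82628163}{3311} - 19817\right) = \left(-46899\right) \frac{17014076}{3311} = - \frac{797943150324}{3311}$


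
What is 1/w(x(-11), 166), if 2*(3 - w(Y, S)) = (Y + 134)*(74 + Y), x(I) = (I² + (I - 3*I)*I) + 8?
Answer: 2/825 ≈ 0.0024242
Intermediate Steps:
x(I) = 8 - I² (x(I) = (I² + (-2*I)*I) + 8 = (I² - 2*I²) + 8 = -I² + 8 = 8 - I²)
w(Y, S) = 3 - (74 + Y)*(134 + Y)/2 (w(Y, S) = 3 - (Y + 134)*(74 + Y)/2 = 3 - (134 + Y)*(74 + Y)/2 = 3 - (74 + Y)*(134 + Y)/2)
1/w(x(-11), 166) = 1/(-4955 - 104*(8 - 1*(-11)²) - (8 - 1*(-11)²)²/2) = 1/(-4955 - 104*(8 - 1*121) - (8 - 1*121)²/2) = 1/(-4955 - 104*(8 - 121) - (8 - 121)²/2) = 1/(-4955 - 104*(-113) - ½*(-113)²) = 1/(-4955 + 11752 - ½*12769) = 1/(-4955 + 11752 - 12769/2) = 1/(825/2) = 2/825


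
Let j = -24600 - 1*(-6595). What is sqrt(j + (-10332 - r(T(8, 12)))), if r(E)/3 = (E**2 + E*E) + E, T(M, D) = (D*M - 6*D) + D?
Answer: I*sqrt(36221) ≈ 190.32*I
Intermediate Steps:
T(M, D) = -5*D + D*M (T(M, D) = (-6*D + D*M) + D = -5*D + D*M)
r(E) = 3*E + 6*E**2 (r(E) = 3*((E**2 + E*E) + E) = 3*((E**2 + E**2) + E) = 3*(2*E**2 + E) = 3*(E + 2*E**2) = 3*E + 6*E**2)
j = -18005 (j = -24600 + 6595 = -18005)
sqrt(j + (-10332 - r(T(8, 12)))) = sqrt(-18005 + (-10332 - 3*12*(-5 + 8)*(1 + 2*(12*(-5 + 8))))) = sqrt(-18005 + (-10332 - 3*12*3*(1 + 2*(12*3)))) = sqrt(-18005 + (-10332 - 3*36*(1 + 2*36))) = sqrt(-18005 + (-10332 - 3*36*(1 + 72))) = sqrt(-18005 + (-10332 - 3*36*73)) = sqrt(-18005 + (-10332 - 1*7884)) = sqrt(-18005 + (-10332 - 7884)) = sqrt(-18005 - 18216) = sqrt(-36221) = I*sqrt(36221)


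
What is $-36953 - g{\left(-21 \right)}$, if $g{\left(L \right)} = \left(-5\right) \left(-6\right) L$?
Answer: $-36323$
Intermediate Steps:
$g{\left(L \right)} = 30 L$
$-36953 - g{\left(-21 \right)} = -36953 - 30 \left(-21\right) = -36953 - -630 = -36953 + 630 = -36323$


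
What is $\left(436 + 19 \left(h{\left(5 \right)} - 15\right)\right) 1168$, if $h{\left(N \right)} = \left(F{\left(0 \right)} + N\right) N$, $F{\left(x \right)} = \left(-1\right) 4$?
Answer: $287328$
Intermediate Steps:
$F{\left(x \right)} = -4$
$h{\left(N \right)} = N \left(-4 + N\right)$ ($h{\left(N \right)} = \left(-4 + N\right) N = N \left(-4 + N\right)$)
$\left(436 + 19 \left(h{\left(5 \right)} - 15\right)\right) 1168 = \left(436 + 19 \left(5 \left(-4 + 5\right) - 15\right)\right) 1168 = \left(436 + 19 \left(5 \cdot 1 - 15\right)\right) 1168 = \left(436 + 19 \left(5 - 15\right)\right) 1168 = \left(436 + 19 \left(-10\right)\right) 1168 = \left(436 - 190\right) 1168 = 246 \cdot 1168 = 287328$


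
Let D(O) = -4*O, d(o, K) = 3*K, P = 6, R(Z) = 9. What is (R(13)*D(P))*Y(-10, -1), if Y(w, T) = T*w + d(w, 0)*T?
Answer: -2160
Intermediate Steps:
Y(w, T) = T*w (Y(w, T) = T*w + (3*0)*T = T*w + 0*T = T*w + 0 = T*w)
(R(13)*D(P))*Y(-10, -1) = (9*(-4*6))*(-1*(-10)) = (9*(-24))*10 = -216*10 = -2160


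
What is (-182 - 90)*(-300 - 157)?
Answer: 124304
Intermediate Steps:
(-182 - 90)*(-300 - 157) = -272*(-457) = 124304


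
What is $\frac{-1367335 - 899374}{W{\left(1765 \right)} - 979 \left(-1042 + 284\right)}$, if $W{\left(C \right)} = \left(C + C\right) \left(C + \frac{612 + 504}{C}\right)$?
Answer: $- \frac{2266709}{6974764} \approx -0.32499$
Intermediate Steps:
$W{\left(C \right)} = 2 C \left(C + \frac{1116}{C}\right)$
$\frac{-1367335 - 899374}{W{\left(1765 \right)} - 979 \left(-1042 + 284\right)} = \frac{-1367335 - 899374}{\left(2232 + 2 \cdot 1765^{2}\right) - 979 \left(-1042 + 284\right)} = - \frac{2266709}{\left(2232 + 2 \cdot 3115225\right) - -742082} = - \frac{2266709}{\left(2232 + 6230450\right) + 742082} = - \frac{2266709}{6232682 + 742082} = - \frac{2266709}{6974764}$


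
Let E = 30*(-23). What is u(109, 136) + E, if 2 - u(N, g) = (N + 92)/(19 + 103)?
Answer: -84137/122 ≈ -689.65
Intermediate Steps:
u(N, g) = 76/61 - N/122 (u(N, g) = 2 - (N + 92)/(19 + 103) = 2 - (92 + N)/122 = 2 - (46/61 + N/122) = 2 + (-46/61 - N/122) = 76/61 - N/122)
E = -690
u(109, 136) + E = (76/61 - 1/122*109) - 690 = (76/61 - 109/122) - 690 = 43/122 - 690 = -84137/122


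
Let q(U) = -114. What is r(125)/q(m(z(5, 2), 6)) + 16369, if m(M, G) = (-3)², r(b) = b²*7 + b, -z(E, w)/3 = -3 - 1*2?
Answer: 292761/19 ≈ 15408.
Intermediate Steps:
z(E, w) = 15 (z(E, w) = -3*(-3 - 1*2) = -3*(-3 - 2) = -3*(-5) = 15)
r(b) = b + 7*b² (r(b) = 7*b² + b = b + 7*b²)
m(M, G) = 9
r(125)/q(m(z(5, 2), 6)) + 16369 = (125*(1 + 7*125))/(-114) + 16369 = (125*(1 + 875))*(-1/114) + 16369 = (125*876)*(-1/114) + 16369 = 109500*(-1/114) + 16369 = -18250/19 + 16369 = 292761/19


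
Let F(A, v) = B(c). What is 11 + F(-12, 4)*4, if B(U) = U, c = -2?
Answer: 3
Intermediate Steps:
F(A, v) = -2
11 + F(-12, 4)*4 = 11 - 2*4 = 11 - 8 = 3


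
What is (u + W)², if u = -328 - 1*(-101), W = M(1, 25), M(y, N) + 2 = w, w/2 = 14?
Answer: 40401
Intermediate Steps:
w = 28 (w = 2*14 = 28)
M(y, N) = 26 (M(y, N) = -2 + 28 = 26)
W = 26
u = -227 (u = -328 + 101 = -227)
(u + W)² = (-227 + 26)² = (-201)² = 40401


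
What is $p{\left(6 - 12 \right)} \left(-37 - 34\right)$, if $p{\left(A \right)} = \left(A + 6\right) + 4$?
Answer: $-284$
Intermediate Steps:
$p{\left(A \right)} = 10 + A$ ($p{\left(A \right)} = \left(6 + A\right) + 4 = 10 + A$)
$p{\left(6 - 12 \right)} \left(-37 - 34\right) = \left(10 + \left(6 - 12\right)\right) \left(-37 - 34\right) = \left(10 + \left(6 - 12\right)\right) \left(-71\right) = \left(10 - 6\right) \left(-71\right) = 4 \left(-71\right) = -284$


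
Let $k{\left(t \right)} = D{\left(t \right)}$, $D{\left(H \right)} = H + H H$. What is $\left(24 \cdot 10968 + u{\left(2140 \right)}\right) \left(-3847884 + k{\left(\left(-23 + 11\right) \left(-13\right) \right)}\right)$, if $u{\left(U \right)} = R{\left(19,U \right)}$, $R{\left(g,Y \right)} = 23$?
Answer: $-1006527060960$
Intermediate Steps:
$D{\left(H \right)} = H + H^{2}$
$u{\left(U \right)} = 23$
$k{\left(t \right)} = t \left(1 + t\right)$
$\left(24 \cdot 10968 + u{\left(2140 \right)}\right) \left(-3847884 + k{\left(\left(-23 + 11\right) \left(-13\right) \right)}\right) = \left(24 \cdot 10968 + 23\right) \left(-3847884 + \left(-23 + 11\right) \left(-13\right) \left(1 + \left(-23 + 11\right) \left(-13\right)\right)\right) = \left(263232 + 23\right) \left(-3847884 + \left(-12\right) \left(-13\right) \left(1 - -156\right)\right) = 263255 \left(-3847884 + 156 \left(1 + 156\right)\right) = 263255 \left(-3847884 + 156 \cdot 157\right) = 263255 \left(-3847884 + 24492\right) = 263255 \left(-3823392\right) = -1006527060960$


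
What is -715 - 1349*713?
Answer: -962552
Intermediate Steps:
-715 - 1349*713 = -715 - 961837 = -962552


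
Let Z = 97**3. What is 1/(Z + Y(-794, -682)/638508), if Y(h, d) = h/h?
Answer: 638508/582749011885 ≈ 1.0957e-6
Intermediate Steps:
Y(h, d) = 1
Z = 912673
1/(Z + Y(-794, -682)/638508) = 1/(912673 + 1/638508) = 1/(582749011885/638508) = 638508/582749011885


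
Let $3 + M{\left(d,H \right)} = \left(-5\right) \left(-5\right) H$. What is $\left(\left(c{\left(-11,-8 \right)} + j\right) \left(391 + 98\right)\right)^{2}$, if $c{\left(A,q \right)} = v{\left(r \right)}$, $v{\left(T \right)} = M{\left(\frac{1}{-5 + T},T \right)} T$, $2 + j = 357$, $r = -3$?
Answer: $82956096441$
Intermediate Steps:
$j = 355$ ($j = -2 + 357 = 355$)
$M{\left(d,H \right)} = -3 + 25 H$ ($M{\left(d,H \right)} = -3 + \left(-5\right) \left(-5\right) H = -3 + 25 H$)
$v{\left(T \right)} = T \left(-3 + 25 T\right)$ ($v{\left(T \right)} = \left(-3 + 25 T\right) T = T \left(-3 + 25 T\right)$)
$c{\left(A,q \right)} = 234$ ($c{\left(A,q \right)} = - 3 \left(-3 + 25 \left(-3\right)\right) = - 3 \left(-3 - 75\right) = \left(-3\right) \left(-78\right) = 234$)
$\left(\left(c{\left(-11,-8 \right)} + j\right) \left(391 + 98\right)\right)^{2} = \left(\left(234 + 355\right) \left(391 + 98\right)\right)^{2} = \left(589 \cdot 489\right)^{2} = 288021^{2} = 82956096441$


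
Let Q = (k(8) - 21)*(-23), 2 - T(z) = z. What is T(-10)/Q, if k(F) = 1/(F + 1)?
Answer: 27/1081 ≈ 0.024977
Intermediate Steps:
T(z) = 2 - z
k(F) = 1/(1 + F)
Q = 4324/9 (Q = (1/(1 + 8) - 21)*(-23) = (1/9 - 21)*(-23) = (⅑ - 21)*(-23) = -188/9*(-23) = 4324/9 ≈ 480.44)
T(-10)/Q = (2 - 1*(-10))/(4324/9) = (2 + 10)*(9/4324) = 12*(9/4324) = 27/1081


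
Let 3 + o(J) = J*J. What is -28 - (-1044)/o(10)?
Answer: -1672/97 ≈ -17.237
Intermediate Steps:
o(J) = -3 + J² (o(J) = -3 + J*J = -3 + J²)
-28 - (-1044)/o(10) = -28 - (-1044)/(-3 + 10²) = -28 - (-1044)/(-3 + 100) = -28 - (-1044)/97 = -28 - 12*(-87/97) = -28 + 1044/97 = -1672/97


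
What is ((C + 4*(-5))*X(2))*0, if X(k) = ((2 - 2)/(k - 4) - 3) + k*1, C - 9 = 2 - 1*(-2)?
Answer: 0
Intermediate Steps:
C = 13 (C = 9 + (2 - 1*(-2)) = 9 + (2 + 2) = 9 + 4 = 13)
X(k) = -3 + k (X(k) = (0/(-4 + k) - 3) + k = (0 - 3) + k = -3 + k)
((C + 4*(-5))*X(2))*0 = ((13 + 4*(-5))*(-3 + 2))*0 = ((13 - 20)*(-1))*0 = -7*(-1)*0 = 7*0 = 0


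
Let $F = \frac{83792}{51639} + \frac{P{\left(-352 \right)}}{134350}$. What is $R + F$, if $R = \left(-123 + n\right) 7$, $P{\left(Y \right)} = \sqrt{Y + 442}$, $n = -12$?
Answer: $- \frac{48715063}{51639} + \frac{3 \sqrt{10}}{134350} \approx -943.38$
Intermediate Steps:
$P{\left(Y \right)} = \sqrt{442 + Y}$
$F = \frac{83792}{51639} + \frac{3 \sqrt{10}}{134350}$ ($F = \frac{83792}{51639} + \frac{\sqrt{442 - 352}}{134350} = 83792 \cdot \frac{1}{51639} + \sqrt{90} \cdot \frac{1}{134350} = \frac{83792}{51639} + 3 \sqrt{10} \cdot \frac{1}{134350} = \frac{83792}{51639} + \frac{3 \sqrt{10}}{134350} \approx 1.6227$)
$R = -945$ ($R = \left(-123 - 12\right) 7 = \left(-135\right) 7 = -945$)
$R + F = -945 + \left(\frac{83792}{51639} + \frac{3 \sqrt{10}}{134350}\right) = - \frac{48715063}{51639} + \frac{3 \sqrt{10}}{134350}$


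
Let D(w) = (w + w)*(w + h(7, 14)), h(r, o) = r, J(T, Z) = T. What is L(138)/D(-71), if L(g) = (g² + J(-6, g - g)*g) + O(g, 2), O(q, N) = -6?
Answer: 9105/4544 ≈ 2.0037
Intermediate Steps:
D(w) = 2*w*(7 + w) (D(w) = (w + w)*(w + 7) = (2*w)*(7 + w) = 2*w*(7 + w))
L(g) = -6 + g² - 6*g (L(g) = (g² - 6*g) - 6 = -6 + g² - 6*g)
L(138)/D(-71) = (-6 + 138² - 6*138)/((2*(-71)*(7 - 71))) = (-6 + 19044 - 828)/((2*(-71)*(-64))) = 18210/9088 = 18210*(1/9088) = 9105/4544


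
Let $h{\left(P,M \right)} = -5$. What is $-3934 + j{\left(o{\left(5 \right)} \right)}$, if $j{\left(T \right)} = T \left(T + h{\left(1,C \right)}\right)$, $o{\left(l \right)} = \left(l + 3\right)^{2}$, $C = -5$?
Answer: $-158$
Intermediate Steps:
$o{\left(l \right)} = \left(3 + l\right)^{2}$
$j{\left(T \right)} = T \left(-5 + T\right)$ ($j{\left(T \right)} = T \left(T - 5\right) = T \left(-5 + T\right)$)
$-3934 + j{\left(o{\left(5 \right)} \right)} = -3934 + \left(3 + 5\right)^{2} \left(-5 + \left(3 + 5\right)^{2}\right) = -3934 + 8^{2} \left(-5 + 8^{2}\right) = -3934 + 64 \left(-5 + 64\right) = -3934 + 64 \cdot 59 = -3934 + 3776 = -158$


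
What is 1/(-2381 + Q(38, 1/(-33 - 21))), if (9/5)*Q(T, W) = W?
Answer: -486/1157171 ≈ -0.00041999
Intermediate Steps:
Q(T, W) = 5*W/9
1/(-2381 + Q(38, 1/(-33 - 21))) = 1/(-2381 + 5/(9*(-33 - 21))) = 1/(-2381 + (5/9)/(-54)) = 1/(-2381 + (5/9)*(-1/54)) = 1/(-2381 - 5/486) = 1/(-1157171/486) = -486/1157171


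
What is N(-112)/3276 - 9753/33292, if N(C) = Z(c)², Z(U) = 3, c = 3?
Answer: -31400/108199 ≈ -0.29021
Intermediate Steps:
N(C) = 9 (N(C) = 3² = 9)
N(-112)/3276 - 9753/33292 = 9/3276 - 9753/33292 = 9*(1/3276) - 9753*1/33292 = 1/364 - 9753/33292 = -31400/108199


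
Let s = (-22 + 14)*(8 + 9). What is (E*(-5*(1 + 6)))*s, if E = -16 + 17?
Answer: 4760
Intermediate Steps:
s = -136 (s = -8*17 = -136)
E = 1
(E*(-5*(1 + 6)))*s = (1*(-5*(1 + 6)))*(-136) = (1*(-5*7))*(-136) = (1*(-35))*(-136) = -35*(-136) = 4760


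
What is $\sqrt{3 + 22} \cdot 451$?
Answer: $2255$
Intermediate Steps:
$\sqrt{3 + 22} \cdot 451 = \sqrt{25} \cdot 451 = 5 \cdot 451 = 2255$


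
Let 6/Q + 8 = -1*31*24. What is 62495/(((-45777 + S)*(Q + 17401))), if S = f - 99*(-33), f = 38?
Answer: -2937265/34735581857 ≈ -8.4561e-5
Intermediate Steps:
Q = -3/376 (Q = 6/(-8 - 1*31*24) = 6/(-8 - 31*24) = 6/(-8 - 744) = 6/(-752) = 6*(-1/752) = -3/376 ≈ -0.0079787)
S = 3305 (S = 38 - 99*(-33) = 38 + 3267 = 3305)
62495/(((-45777 + S)*(Q + 17401))) = 62495/(((-45777 + 3305)*(-3/376 + 17401))) = 62495/((-42472*6542773/376)) = 62495/(-34735581857/47) = 62495*(-47/34735581857) = -2937265/34735581857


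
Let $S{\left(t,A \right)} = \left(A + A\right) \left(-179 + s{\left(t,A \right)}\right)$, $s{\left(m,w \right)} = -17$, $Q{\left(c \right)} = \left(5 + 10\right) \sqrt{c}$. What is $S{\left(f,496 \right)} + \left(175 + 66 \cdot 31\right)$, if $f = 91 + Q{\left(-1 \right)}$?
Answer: $-192211$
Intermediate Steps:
$Q{\left(c \right)} = 15 \sqrt{c}$
$f = 91 + 15 i$ ($f = 91 + 15 \sqrt{-1} = 91 + 15 i \approx 91.0 + 15.0 i$)
$S{\left(t,A \right)} = - 392 A$ ($S{\left(t,A \right)} = \left(A + A\right) \left(-179 - 17\right) = 2 A \left(-196\right) = - 392 A$)
$S{\left(f,496 \right)} + \left(175 + 66 \cdot 31\right) = \left(-392\right) 496 + \left(175 + 66 \cdot 31\right) = -194432 + \left(175 + 2046\right) = -194432 + 2221 = -192211$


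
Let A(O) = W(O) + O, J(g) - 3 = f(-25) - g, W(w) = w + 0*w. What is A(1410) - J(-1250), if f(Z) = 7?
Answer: 1560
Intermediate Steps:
W(w) = w (W(w) = w + 0 = w)
J(g) = 10 - g (J(g) = 3 + (7 - g) = 10 - g)
A(O) = 2*O (A(O) = O + O = 2*O)
A(1410) - J(-1250) = 2*1410 - (10 - 1*(-1250)) = 2820 - (10 + 1250) = 2820 - 1*1260 = 2820 - 1260 = 1560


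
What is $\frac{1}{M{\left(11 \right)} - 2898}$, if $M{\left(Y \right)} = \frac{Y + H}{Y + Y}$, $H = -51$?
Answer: $- \frac{11}{31898} \approx -0.00034485$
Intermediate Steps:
$M{\left(Y \right)} = \frac{-51 + Y}{2 Y}$ ($M{\left(Y \right)} = \frac{Y - 51}{Y + Y} = \frac{-51 + Y}{2 Y}$)
$\frac{1}{M{\left(11 \right)} - 2898} = \frac{1}{\frac{-51 + 11}{2 \cdot 11} - 2898} = \frac{1}{\frac{1}{2} \cdot \frac{1}{11} \left(-40\right) - 2898} = \frac{1}{- \frac{20}{11} - 2898} = \frac{1}{- \frac{31898}{11}} = - \frac{11}{31898}$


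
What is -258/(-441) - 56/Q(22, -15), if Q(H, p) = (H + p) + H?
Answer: -5738/4263 ≈ -1.3460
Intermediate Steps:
Q(H, p) = p + 2*H
-258/(-441) - 56/Q(22, -15) = -258/(-441) - 56/(-15 + 2*22) = -258*(-1/441) - 56/(-15 + 44) = 86/147 - 56/29 = -5738/4263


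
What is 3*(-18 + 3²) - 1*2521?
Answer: -2548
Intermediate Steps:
3*(-18 + 3²) - 1*2521 = 3*(-18 + 9) - 2521 = 3*(-9) - 2521 = -27 - 2521 = -2548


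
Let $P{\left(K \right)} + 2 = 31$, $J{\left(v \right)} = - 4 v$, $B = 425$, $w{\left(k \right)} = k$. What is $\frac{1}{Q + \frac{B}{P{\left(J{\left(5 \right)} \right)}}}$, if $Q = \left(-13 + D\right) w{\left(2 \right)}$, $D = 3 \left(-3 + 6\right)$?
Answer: $\frac{29}{193} \approx 0.15026$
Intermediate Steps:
$D = 9$ ($D = 3 \cdot 3 = 9$)
$Q = -8$ ($Q = \left(-13 + 9\right) 2 = \left(-4\right) 2 = -8$)
$P{\left(K \right)} = 29$ ($P{\left(K \right)} = -2 + 31 = 29$)
$\frac{1}{Q + \frac{B}{P{\left(J{\left(5 \right)} \right)}}} = \frac{1}{-8 + \frac{425}{29}} = \frac{1}{\frac{193}{29}} = \frac{29}{193}$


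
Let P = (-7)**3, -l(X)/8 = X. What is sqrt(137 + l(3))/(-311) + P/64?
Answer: -343/64 - sqrt(113)/311 ≈ -5.3936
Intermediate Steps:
l(X) = -8*X
P = -343
sqrt(137 + l(3))/(-311) + P/64 = sqrt(137 - 8*3)/(-311) - 343/64 = sqrt(137 - 24)*(-1/311) - 343*1/64 = sqrt(113)*(-1/311) - 343/64 = -sqrt(113)/311 - 343/64 = -343/64 - sqrt(113)/311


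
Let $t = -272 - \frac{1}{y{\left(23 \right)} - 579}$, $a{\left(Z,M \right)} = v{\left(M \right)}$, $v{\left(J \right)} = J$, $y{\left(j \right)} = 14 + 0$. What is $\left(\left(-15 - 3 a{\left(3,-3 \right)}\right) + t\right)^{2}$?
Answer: $\frac{24670670761}{319225} \approx 77283.0$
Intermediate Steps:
$y{\left(j \right)} = 14$
$a{\left(Z,M \right)} = M$
$t = - \frac{153679}{565}$ ($t = -272 - \frac{1}{14 - 579} = -272 - \frac{1}{-565} = -272 - - \frac{1}{565} = -272 + \frac{1}{565} = - \frac{153679}{565} \approx -272.0$)
$\left(\left(-15 - 3 a{\left(3,-3 \right)}\right) + t\right)^{2} = \left(\left(-15 - -9\right) - \frac{153679}{565}\right)^{2} = \left(\left(-15 + 9\right) - \frac{153679}{565}\right)^{2} = \left(-6 - \frac{153679}{565}\right)^{2} = \left(- \frac{157069}{565}\right)^{2} = \frac{24670670761}{319225}$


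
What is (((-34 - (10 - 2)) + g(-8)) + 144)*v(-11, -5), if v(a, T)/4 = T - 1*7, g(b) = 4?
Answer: -5088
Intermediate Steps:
v(a, T) = -28 + 4*T (v(a, T) = 4*(T - 1*7) = 4*(T - 7) = 4*(-7 + T) = -28 + 4*T)
(((-34 - (10 - 2)) + g(-8)) + 144)*v(-11, -5) = (((-34 - (10 - 2)) + 4) + 144)*(-28 + 4*(-5)) = (((-34 - 1*8) + 4) + 144)*(-28 - 20) = (((-34 - 8) + 4) + 144)*(-48) = ((-42 + 4) + 144)*(-48) = (-38 + 144)*(-48) = 106*(-48) = -5088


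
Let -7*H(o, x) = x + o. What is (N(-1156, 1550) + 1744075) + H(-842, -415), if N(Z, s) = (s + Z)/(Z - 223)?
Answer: 12209780/7 ≈ 1.7443e+6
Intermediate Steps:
H(o, x) = -o/7 - x/7 (H(o, x) = -(x + o)/7 = -(o + x)/7 = -o/7 - x/7)
N(Z, s) = (Z + s)/(-223 + Z)
(N(-1156, 1550) + 1744075) + H(-842, -415) = ((-1156 + 1550)/(-223 - 1156) + 1744075) + (-1/7*(-842) - 1/7*(-415)) = (394/(-1379) + 1744075) + (842/7 + 415/7) = (-1/1379*394 + 1744075) + 1257/7 = (-2/7 + 1744075) + 1257/7 = 12208523/7 + 1257/7 = 12209780/7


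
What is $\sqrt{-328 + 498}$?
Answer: $\sqrt{170} \approx 13.038$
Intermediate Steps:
$\sqrt{-328 + 498} = \sqrt{170}$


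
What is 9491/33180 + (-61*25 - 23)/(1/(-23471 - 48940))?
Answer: 3719220134531/33180 ≈ 1.1209e+8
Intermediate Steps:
9491/33180 + (-61*25 - 23)/(1/(-23471 - 48940)) = 9491*(1/33180) + (-1525 - 23)/(1/(-72411)) = 9491/33180 - 1548/(-1/72411) = 9491/33180 - 1548*(-72411) = 9491/33180 + 112092228 = 3719220134531/33180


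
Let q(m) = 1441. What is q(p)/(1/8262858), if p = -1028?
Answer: 11906778378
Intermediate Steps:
q(p)/(1/8262858) = 1441/(1/8262858) = 1441*8262858 = 11906778378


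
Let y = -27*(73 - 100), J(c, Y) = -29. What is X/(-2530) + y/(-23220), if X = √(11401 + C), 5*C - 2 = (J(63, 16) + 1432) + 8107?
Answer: -27/860 - √332585/12650 ≈ -0.076984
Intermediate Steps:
C = 9512/5 (C = ⅖ + ((-29 + 1432) + 8107)/5 = ⅖ + (1403 + 8107)/5 = ⅖ + (⅕)*9510 = ⅖ + 1902 = 9512/5 ≈ 1902.4)
y = 729 (y = -27*(-27) = 729)
X = √332585/5 (X = √(11401 + 9512/5) = √(66517/5) = √332585/5 ≈ 115.34)
X/(-2530) + y/(-23220) = (√332585/5)/(-2530) + 729/(-23220) = (√332585/5)*(-1/2530) + 729*(-1/23220) = -√332585/12650 - 27/860 = -27/860 - √332585/12650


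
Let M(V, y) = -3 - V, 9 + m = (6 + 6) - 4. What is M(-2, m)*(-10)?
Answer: 10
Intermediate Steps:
m = -1 (m = -9 + ((6 + 6) - 4) = -9 + (12 - 4) = -9 + 8 = -1)
M(-2, m)*(-10) = (-3 - 1*(-2))*(-10) = (-3 + 2)*(-10) = -1*(-10) = 10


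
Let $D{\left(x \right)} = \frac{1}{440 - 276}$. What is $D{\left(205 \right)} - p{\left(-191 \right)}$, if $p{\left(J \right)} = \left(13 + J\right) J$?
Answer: $- \frac{5575671}{164} \approx -33998.0$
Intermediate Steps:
$D{\left(x \right)} = \frac{1}{164}$
$p{\left(J \right)} = J \left(13 + J\right)$
$D{\left(205 \right)} - p{\left(-191 \right)} = \frac{1}{164} - - 191 \left(13 - 191\right) = \frac{1}{164} - \left(-191\right) \left(-178\right) = \frac{1}{164} - 33998 = - \frac{5575671}{164}$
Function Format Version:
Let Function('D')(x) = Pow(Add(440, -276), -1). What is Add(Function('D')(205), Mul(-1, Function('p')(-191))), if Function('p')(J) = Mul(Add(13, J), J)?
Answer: Rational(-5575671, 164) ≈ -33998.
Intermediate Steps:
Function('D')(x) = Rational(1, 164) (Function('D')(x) = Pow(164, -1) = Rational(1, 164))
Function('p')(J) = Mul(J, Add(13, J))
Add(Function('D')(205), Mul(-1, Function('p')(-191))) = Add(Rational(1, 164), Mul(-1, Mul(-191, Add(13, -191)))) = Add(Rational(1, 164), Mul(-1, Mul(-191, -178))) = Add(Rational(1, 164), Mul(-1, 33998)) = Add(Rational(1, 164), -33998) = Rational(-5575671, 164)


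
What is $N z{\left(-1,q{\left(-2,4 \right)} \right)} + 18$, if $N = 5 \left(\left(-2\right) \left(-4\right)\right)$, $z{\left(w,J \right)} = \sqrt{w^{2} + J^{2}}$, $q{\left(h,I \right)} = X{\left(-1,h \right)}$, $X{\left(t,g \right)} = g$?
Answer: $18 + 40 \sqrt{5} \approx 107.44$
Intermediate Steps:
$q{\left(h,I \right)} = h$
$z{\left(w,J \right)} = \sqrt{J^{2} + w^{2}}$
$N = 40$ ($N = 5 \cdot 8 = 40$)
$N z{\left(-1,q{\left(-2,4 \right)} \right)} + 18 = 40 \sqrt{\left(-2\right)^{2} + \left(-1\right)^{2}} + 18 = 40 \sqrt{4 + 1} + 18 = 40 \sqrt{5} + 18 = 18 + 40 \sqrt{5}$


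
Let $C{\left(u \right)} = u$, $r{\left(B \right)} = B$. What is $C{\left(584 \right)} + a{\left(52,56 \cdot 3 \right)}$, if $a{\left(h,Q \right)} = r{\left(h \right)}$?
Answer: $636$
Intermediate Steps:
$a{\left(h,Q \right)} = h$
$C{\left(584 \right)} + a{\left(52,56 \cdot 3 \right)} = 584 + 52 = 636$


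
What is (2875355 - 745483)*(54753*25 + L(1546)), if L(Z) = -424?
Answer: 2914518974672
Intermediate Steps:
(2875355 - 745483)*(54753*25 + L(1546)) = (2875355 - 745483)*(54753*25 - 424) = 2129872*(1368825 - 424) = 2129872*1368401 = 2914518974672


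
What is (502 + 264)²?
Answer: 586756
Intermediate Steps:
(502 + 264)² = 766² = 586756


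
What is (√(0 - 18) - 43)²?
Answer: 1831 - 258*I*√2 ≈ 1831.0 - 364.87*I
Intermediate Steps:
(√(0 - 18) - 43)² = (√(-18) - 43)² = (3*I*√2 - 43)² = (-43 + 3*I*√2)²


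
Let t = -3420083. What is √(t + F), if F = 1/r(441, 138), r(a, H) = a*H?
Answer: I*√28723238747394/2898 ≈ 1849.3*I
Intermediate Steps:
r(a, H) = H*a
F = 1/60858 (F = 1/(138*441) = 1/60858 ≈ 1.6432e-5)
√(t + F) = √(-3420083 + 1/60858) = √(-208139411213/60858) = I*√28723238747394/2898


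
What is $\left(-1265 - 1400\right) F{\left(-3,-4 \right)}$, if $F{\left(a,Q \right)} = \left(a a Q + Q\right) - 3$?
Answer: $114595$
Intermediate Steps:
$F{\left(a,Q \right)} = -3 + Q + Q a^{2}$ ($F{\left(a,Q \right)} = \left(a^{2} Q + Q\right) - 3 = \left(Q a^{2} + Q\right) - 3 = \left(Q + Q a^{2}\right) - 3 = -3 + Q + Q a^{2}$)
$\left(-1265 - 1400\right) F{\left(-3,-4 \right)} = \left(-1265 - 1400\right) \left(-3 - 4 - 4 \left(-3\right)^{2}\right) = - 2665 \left(-3 - 4 - 36\right) = \left(-2665\right) \left(-43\right) = 114595$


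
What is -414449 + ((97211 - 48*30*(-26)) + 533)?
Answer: -279265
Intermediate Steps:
-414449 + ((97211 - 48*30*(-26)) + 533) = -414449 + ((97211 - 1440*(-26)) + 533) = -414449 + ((97211 + 37440) + 533) = -414449 + (134651 + 533) = -414449 + 135184 = -279265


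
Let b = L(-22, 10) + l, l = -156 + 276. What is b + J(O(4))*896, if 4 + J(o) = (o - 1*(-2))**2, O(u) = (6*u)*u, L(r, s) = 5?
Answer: 8601725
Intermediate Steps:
l = 120
O(u) = 6*u**2
J(o) = -4 + (2 + o)**2 (J(o) = -4 + (o - 1*(-2))**2 = -4 + (o + 2)**2 = -4 + (2 + o)**2)
b = 125 (b = 5 + 120 = 125)
b + J(O(4))*896 = 125 + ((6*4**2)*(4 + 6*4**2))*896 = 125 + ((6*16)*(4 + 6*16))*896 = 125 + (96*(4 + 96))*896 = 125 + (96*100)*896 = 125 + 9600*896 = 125 + 8601600 = 8601725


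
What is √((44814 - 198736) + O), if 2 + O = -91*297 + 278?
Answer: I*√180673 ≈ 425.06*I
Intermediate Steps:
O = -26751 (O = -2 + (-91*297 + 278) = -2 + (-27027 + 278) = -2 - 26749 = -26751)
√((44814 - 198736) + O) = √((44814 - 198736) - 26751) = √(-153922 - 26751) = √(-180673) = I*√180673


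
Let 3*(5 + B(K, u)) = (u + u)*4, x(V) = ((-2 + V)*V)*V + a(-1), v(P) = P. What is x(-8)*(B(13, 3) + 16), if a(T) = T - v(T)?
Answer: -12160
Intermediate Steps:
a(T) = 0 (a(T) = T - T = 0)
x(V) = V²*(-2 + V) (x(V) = ((-2 + V)*V)*V + 0 = (V*(-2 + V))*V + 0 = V²*(-2 + V) + 0 = V²*(-2 + V))
B(K, u) = -5 + 8*u/3 (B(K, u) = -5 + ((u + u)*4)/3 = -5 + ((2*u)*4)/3 = -5 + (8*u)/3 = -5 + 8*u/3)
x(-8)*(B(13, 3) + 16) = ((-8)²*(-2 - 8))*((-5 + (8/3)*3) + 16) = (64*(-10))*((-5 + 8) + 16) = -640*(3 + 16) = -640*19 = -12160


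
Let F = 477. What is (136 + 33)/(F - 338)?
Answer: 169/139 ≈ 1.2158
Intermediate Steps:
(136 + 33)/(F - 338) = (136 + 33)/(477 - 338) = 169/139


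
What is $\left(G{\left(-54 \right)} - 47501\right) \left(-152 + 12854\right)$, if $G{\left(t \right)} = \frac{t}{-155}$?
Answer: $- \frac{93519757902}{155} \approx -6.0335 \cdot 10^{8}$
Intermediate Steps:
$G{\left(t \right)} = - \frac{t}{155}$ ($G{\left(t \right)} = t \left(- \frac{1}{155}\right) = - \frac{t}{155}$)
$\left(G{\left(-54 \right)} - 47501\right) \left(-152 + 12854\right) = \left(\left(- \frac{1}{155}\right) \left(-54\right) - 47501\right) \left(-152 + 12854\right) = \left(\frac{54}{155} - 47501\right) 12702 = \left(- \frac{7362601}{155}\right) 12702 = - \frac{93519757902}{155}$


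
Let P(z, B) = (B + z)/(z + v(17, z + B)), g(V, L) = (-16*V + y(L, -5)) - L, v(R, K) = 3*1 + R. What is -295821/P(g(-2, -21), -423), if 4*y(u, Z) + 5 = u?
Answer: 13114731/251 ≈ 52250.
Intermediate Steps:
y(u, Z) = -5/4 + u/4
v(R, K) = 3 + R
g(V, L) = -5/4 - 16*V - 3*L/4 (g(V, L) = (-16*V + (-5/4 + L/4)) - L = (-5/4 - 16*V + L/4) - L = -5/4 - 16*V - 3*L/4)
P(z, B) = (B + z)/(20 + z) (P(z, B) = (B + z)/(z + (3 + 17)) = (B + z)/(z + 20) = (B + z)/(20 + z))
-295821/P(g(-2, -21), -423) = -295821*(20 + (-5/4 - 16*(-2) - ¾*(-21)))/(-423 + (-5/4 - 16*(-2) - ¾*(-21))) = -295821*(20 + (-5/4 + 32 + 63/4))/(-423 + (-5/4 + 32 + 63/4)) = -295821*(20 + 93/2)/(-423 + 93/2) = -295821/(-753/2/(133/2)) = -295821/((2/133)*(-753/2)) = -295821/(-753/133) = -295821*(-133/753) = 13114731/251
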